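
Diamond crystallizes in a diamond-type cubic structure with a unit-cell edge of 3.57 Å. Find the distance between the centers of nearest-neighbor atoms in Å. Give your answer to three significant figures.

In a diamond cubic structure, nearest neighbors lie along the body diagonal with √3·a = 8r; the nearest-neighbor distance equals 2r = 0.4330·a.
d = 0.4330 × 3.57 = 1.55 Å.

1.55 Å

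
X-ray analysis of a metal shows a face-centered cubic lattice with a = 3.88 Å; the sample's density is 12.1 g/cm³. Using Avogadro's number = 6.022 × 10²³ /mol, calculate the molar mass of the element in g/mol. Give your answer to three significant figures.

106 g/mol

An FCC cell has Z = 4 atoms; a = 3.880 × 10^-8 cm.
M = ρ·N_A·a³/Z = 12.1 × 6.022 × 10²³ × 5.841 × 10^-23 / 4 = 106 g/mol.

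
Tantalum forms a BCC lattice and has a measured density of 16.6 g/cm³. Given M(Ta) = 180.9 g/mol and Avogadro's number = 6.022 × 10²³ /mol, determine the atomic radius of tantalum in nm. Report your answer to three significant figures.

For a BCC cell (Z = 2), a³ = Z·M/(N_A·ρ) = 2 × 180.9 / (6.022 × 10²³ × 16.60) = 3.619 × 10^-23 cm³, so a = 3.308 × 10^-8 cm = 0.3308 nm.
Atoms touch along the body diagonal, so √3·a = 4r, so r = 0.4330 × a = 0.143 nm.

0.143 nm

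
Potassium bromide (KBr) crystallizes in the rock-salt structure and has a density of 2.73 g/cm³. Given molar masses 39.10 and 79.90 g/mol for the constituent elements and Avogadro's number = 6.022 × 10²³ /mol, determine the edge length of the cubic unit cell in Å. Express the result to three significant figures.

M(KBr) = 119.0 g/mol; Z = 4 formula units per cell.
a³ = Z·M/(N_A·ρ) = 4 × 119.0 / (6.022 × 10²³ × 2.73) = 2.895 × 10^-22 cm³, so a = 6.616 × 10^-8 cm = 6.62 Å.

6.62 Å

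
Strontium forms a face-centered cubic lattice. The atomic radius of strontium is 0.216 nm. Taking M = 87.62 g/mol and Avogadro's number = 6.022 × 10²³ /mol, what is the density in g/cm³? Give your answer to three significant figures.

2.55 g/cm³

In an FCC lattice, atoms touch along the face diagonal, so √2·a = 4r, giving a = 0.6109 nm = 6.109 × 10^-8 cm.
With Z = 4, ρ = Z·M/(N_A·a³) = 4 × 87.62 / (6.022 × 10²³ × 2.280 × 10^-22) = 2.552 g/cm³.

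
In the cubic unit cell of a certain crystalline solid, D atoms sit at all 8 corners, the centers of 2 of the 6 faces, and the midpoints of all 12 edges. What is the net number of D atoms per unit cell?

5

Corner atoms are shared by 8 cells (1/8 each), face atoms by 2 (1/2 each), edge atoms by 4 (1/4 each).
Net atoms = 8 × 1/8 + 2 × 1/2 + 12 × 1/4 = 1 + 1 + 3 = 5.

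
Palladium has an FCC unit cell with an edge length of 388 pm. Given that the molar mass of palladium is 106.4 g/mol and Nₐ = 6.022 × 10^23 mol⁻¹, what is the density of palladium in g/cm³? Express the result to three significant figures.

An FCC unit cell contains Z = 4 atoms.
Cell volume: a³ = (388 pm)³ = (3.880 × 10^-8 cm)³ = 5.841 × 10^-23 cm³.
ρ = Z·M/(N_A·a³) = 4 × 106.4 / (6.022 × 10²³ × 5.841 × 10^-23) = 12.10 g/cm³.

12.1 g/cm³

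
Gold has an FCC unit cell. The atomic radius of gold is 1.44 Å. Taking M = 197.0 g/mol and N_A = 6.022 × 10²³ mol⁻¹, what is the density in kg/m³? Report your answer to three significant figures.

19400 kg/m³

In an FCC lattice, atoms touch along the face diagonal, so √2·a = 4r, giving a = 4.073 Å = 4.073 × 10^-8 cm.
With Z = 4, ρ = Z·M/(N_A·a³) = 4 × 197.0 / (6.022 × 10²³ × 6.757 × 10^-23) = 19.37 g/cm³ = 19400 kg/m³.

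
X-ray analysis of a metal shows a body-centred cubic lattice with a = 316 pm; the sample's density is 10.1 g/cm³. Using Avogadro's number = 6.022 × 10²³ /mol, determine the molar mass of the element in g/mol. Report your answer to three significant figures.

96.0 g/mol

A BCC cell has Z = 2 atoms; a = 3.160 × 10^-8 cm.
M = ρ·N_A·a³/Z = 10.1 × 6.022 × 10²³ × 3.155 × 10^-23 / 2 = 96.0 g/mol.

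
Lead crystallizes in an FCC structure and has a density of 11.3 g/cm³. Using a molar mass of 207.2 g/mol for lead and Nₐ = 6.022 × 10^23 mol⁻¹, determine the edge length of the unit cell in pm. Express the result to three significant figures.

With Z = 4 atoms per FCC cell, a³ = Z·M/(N_A·ρ) = 4 × 207.2 / (6.022 × 10²³ × 11.30 g/cm³) = 1.218 × 10^-22 cm³.
a = (1.218 × 10^-22)^(1/3) = 4.957 × 10^-8 cm = 496 pm.

496 pm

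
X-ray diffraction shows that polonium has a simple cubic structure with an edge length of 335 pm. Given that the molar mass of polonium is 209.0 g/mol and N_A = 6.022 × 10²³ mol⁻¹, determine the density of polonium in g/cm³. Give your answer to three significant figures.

A simple cubic unit cell contains Z = 1 atom.
Cell volume: a³ = (335 pm)³ = (3.350 × 10^-8 cm)³ = 3.760 × 10^-23 cm³.
ρ = Z·M/(N_A·a³) = 1 × 209.0 / (6.022 × 10²³ × 3.760 × 10^-23) = 9.231 g/cm³.

9.23 g/cm³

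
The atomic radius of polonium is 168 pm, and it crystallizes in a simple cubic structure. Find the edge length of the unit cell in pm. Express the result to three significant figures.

336 pm

In a simple cubic lattice, atoms touch along the cell edge, so a = 2r.
a = 2r = 2 × 168 = 336 pm.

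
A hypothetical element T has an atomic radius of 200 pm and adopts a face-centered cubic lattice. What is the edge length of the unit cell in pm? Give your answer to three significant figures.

566 pm

In an FCC lattice, atoms touch along the face diagonal, so √2·a = 4r.
a = 4r/√2 = 4 × 200 / 1.4142 = 566 pm.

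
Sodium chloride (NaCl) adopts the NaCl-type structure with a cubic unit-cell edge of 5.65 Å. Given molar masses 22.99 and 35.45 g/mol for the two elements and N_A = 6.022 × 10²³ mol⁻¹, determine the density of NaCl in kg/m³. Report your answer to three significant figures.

The NaCl-type structure contains Z = 4 formula units per cell; M(NaCl) = 22.99 + 35.45 = 58.44 g/mol.
a³ = (5.650 × 10^-8 cm)³ = 1.804 × 10^-22 cm³.
ρ = 4 × 58.44 / (6.022 × 10²³ × 1.804 × 10^-22) = 2.152 g/cm³ = 2150 kg/m³.

2150 kg/m³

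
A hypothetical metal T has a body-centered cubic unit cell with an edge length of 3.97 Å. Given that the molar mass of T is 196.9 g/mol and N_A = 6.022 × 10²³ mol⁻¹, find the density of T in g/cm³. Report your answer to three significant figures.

10.5 g/cm³

A BCC unit cell contains Z = 2 atoms.
Cell volume: a³ = (3.97 Å)³ = (3.970 × 10^-8 cm)³ = 6.257 × 10^-23 cm³.
ρ = Z·M/(N_A·a³) = 2 × 196.9 / (6.022 × 10²³ × 6.257 × 10^-23) = 10.45 g/cm³.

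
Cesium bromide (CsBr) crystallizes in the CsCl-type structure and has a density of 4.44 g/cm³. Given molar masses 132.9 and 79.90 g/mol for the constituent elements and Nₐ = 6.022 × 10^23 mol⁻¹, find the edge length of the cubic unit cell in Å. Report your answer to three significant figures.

M(CsBr) = 212.8 g/mol; Z = 1 formula unit per cell.
a³ = Z·M/(N_A·ρ) = 1 × 212.8 / (6.022 × 10²³ × 4.44) = 7.959 × 10^-23 cm³, so a = 4.301 × 10^-8 cm = 4.30 Å.

4.30 Å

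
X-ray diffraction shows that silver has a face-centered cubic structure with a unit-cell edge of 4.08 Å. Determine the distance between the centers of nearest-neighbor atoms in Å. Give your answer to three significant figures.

In an FCC structure, atoms touch along the face diagonal, so √2·a = 4r; the nearest-neighbor distance equals 2r = 0.7071·a.
d = 0.7071 × 4.08 = 2.88 Å.

2.88 Å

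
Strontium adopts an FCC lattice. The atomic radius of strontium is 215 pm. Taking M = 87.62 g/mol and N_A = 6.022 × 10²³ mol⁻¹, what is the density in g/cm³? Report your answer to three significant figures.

In an FCC lattice, atoms touch along the face diagonal, so √2·a = 4r, giving a = 608.1 pm = 6.081 × 10^-8 cm.
With Z = 4, ρ = Z·M/(N_A·a³) = 4 × 87.62 / (6.022 × 10²³ × 2.249 × 10^-22) = 2.588 g/cm³.

2.59 g/cm³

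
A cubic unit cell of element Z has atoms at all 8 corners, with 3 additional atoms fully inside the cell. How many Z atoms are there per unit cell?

4

Corner atoms are shared by 8 cells (1/8 each), interior atoms are unshared.
Net atoms = 8 × 1/8 + 3 = 1 + 3 = 4.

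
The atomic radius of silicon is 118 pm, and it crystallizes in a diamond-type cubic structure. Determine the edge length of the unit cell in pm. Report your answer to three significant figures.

In a diamond cubic lattice, nearest neighbors lie along the body diagonal with √3·a = 8r.
a = 8r/√3 = 8 × 118 / 1.7321 = 545 pm.

545 pm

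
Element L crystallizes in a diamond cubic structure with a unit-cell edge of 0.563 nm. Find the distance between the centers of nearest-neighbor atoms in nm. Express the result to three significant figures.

In a diamond cubic structure, nearest neighbors lie along the body diagonal with √3·a = 8r; the nearest-neighbor distance equals 2r = 0.4330·a.
d = 0.4330 × 0.563 = 0.244 nm.

0.244 nm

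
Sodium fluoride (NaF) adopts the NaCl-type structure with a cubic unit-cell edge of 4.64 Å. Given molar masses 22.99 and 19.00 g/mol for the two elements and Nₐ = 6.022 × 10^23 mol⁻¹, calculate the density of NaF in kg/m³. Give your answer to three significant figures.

The NaCl-type structure contains Z = 4 formula units per cell; M(NaF) = 22.99 + 19.00 = 41.99 g/mol.
a³ = (4.640 × 10^-8 cm)³ = 9.990 × 10^-23 cm³.
ρ = 4 × 41.99 / (6.022 × 10²³ × 9.990 × 10^-23) = 2.792 g/cm³ = 2790 kg/m³.

2790 kg/m³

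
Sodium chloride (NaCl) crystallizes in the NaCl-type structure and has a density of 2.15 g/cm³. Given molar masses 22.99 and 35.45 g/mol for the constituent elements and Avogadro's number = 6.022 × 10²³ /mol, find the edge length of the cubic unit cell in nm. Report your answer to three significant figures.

M(NaCl) = 58.44 g/mol; Z = 4 formula units per cell.
a³ = Z·M/(N_A·ρ) = 4 × 58.44 / (6.022 × 10²³ × 2.15) = 1.805 × 10^-22 cm³, so a = 5.652 × 10^-8 cm = 0.565 nm.

0.565 nm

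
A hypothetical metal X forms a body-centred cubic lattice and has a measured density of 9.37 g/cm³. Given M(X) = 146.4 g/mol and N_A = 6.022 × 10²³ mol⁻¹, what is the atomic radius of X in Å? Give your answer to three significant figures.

1.62 Å

For a BCC cell (Z = 2), a³ = Z·M/(N_A·ρ) = 2 × 146.4 / (6.022 × 10²³ × 9.370) = 5.189 × 10^-23 cm³, so a = 3.730 × 10^-8 cm = 3.730 Å.
Atoms touch along the body diagonal, so √3·a = 4r, so r = 0.4330 × a = 1.62 Å.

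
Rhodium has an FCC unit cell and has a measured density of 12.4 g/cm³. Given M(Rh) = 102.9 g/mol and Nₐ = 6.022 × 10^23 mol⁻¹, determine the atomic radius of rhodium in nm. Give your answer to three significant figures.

0.135 nm

For an FCC cell (Z = 4), a³ = Z·M/(N_A·ρ) = 4 × 102.9 / (6.022 × 10²³ × 12.40) = 5.512 × 10^-23 cm³, so a = 3.806 × 10^-8 cm = 0.3806 nm.
Atoms touch along the face diagonal, so √2·a = 4r, so r = 0.3536 × a = 0.135 nm.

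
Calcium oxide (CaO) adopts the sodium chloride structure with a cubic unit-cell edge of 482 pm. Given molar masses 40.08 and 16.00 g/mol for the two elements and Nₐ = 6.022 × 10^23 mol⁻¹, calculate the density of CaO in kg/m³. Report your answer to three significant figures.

The sodium chloride structure contains Z = 4 formula units per cell; M(CaO) = 40.08 + 16.00 = 56.08 g/mol.
a³ = (4.820 × 10^-8 cm)³ = 1.120 × 10^-22 cm³.
ρ = 4 × 56.08 / (6.022 × 10²³ × 1.120 × 10^-22) = 3.326 g/cm³ = 3330 kg/m³.

3330 kg/m³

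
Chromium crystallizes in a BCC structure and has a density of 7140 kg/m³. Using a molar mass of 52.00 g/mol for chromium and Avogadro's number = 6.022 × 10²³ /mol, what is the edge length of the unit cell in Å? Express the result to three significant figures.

2.89 Å

With Z = 2 atoms per BCC cell, a³ = Z·M/(N_A·ρ) = 2 × 52.00 / (6.022 × 10²³ × 7.140 g/cm³) = 2.419 × 10^-23 cm³.
a = (2.419 × 10^-23)^(1/3) = 2.892 × 10^-8 cm = 2.89 Å.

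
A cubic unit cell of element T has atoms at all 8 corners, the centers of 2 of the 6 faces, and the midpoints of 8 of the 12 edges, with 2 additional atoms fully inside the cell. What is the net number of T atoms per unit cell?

Corner atoms are shared by 8 cells (1/8 each), face atoms by 2 (1/2 each), edge atoms by 4 (1/4 each), interior atoms are unshared.
Net atoms = 8 × 1/8 + 2 × 1/2 + 8 × 1/4 + 2 = 1 + 1 + 2 + 2 = 6.

6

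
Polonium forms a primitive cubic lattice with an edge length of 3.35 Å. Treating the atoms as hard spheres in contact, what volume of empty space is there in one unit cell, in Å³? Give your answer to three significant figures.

In a simple cubic lattice atoms touch along the cell edge, so a = 2r, so r = 0.5000a = 1.675 Å.
V_cell = a³ = 37.60 Å³; V_atoms = 1 × (4/3)πr³ = 19.68 Å³.
Empty space = 37.60 − 19.68 = 17.9 Å³.

17.9 Å³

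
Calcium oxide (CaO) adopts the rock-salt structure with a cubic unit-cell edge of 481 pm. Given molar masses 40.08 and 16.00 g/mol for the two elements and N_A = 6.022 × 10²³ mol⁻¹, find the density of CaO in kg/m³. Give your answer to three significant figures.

The rock-salt structure contains Z = 4 formula units per cell; M(CaO) = 40.08 + 16.00 = 56.08 g/mol.
a³ = (4.810 × 10^-8 cm)³ = 1.113 × 10^-22 cm³.
ρ = 4 × 56.08 / (6.022 × 10²³ × 1.113 × 10^-22) = 3.347 g/cm³ = 3350 kg/m³.

3350 kg/m³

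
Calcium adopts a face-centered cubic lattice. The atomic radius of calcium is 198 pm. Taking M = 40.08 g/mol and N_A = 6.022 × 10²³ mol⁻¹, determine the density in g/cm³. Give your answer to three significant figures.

1.52 g/cm³

In an FCC lattice, atoms touch along the face diagonal, so √2·a = 4r, giving a = 560.0 pm = 5.600 × 10^-8 cm.
With Z = 4, ρ = Z·M/(N_A·a³) = 4 × 40.08 / (6.022 × 10²³ × 1.756 × 10^-22) = 1.516 g/cm³.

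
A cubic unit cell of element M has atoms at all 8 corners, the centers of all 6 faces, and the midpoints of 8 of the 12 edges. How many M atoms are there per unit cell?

6

Corner atoms are shared by 8 cells (1/8 each), face atoms by 2 (1/2 each), edge atoms by 4 (1/4 each).
Net atoms = 8 × 1/8 + 6 × 1/2 + 8 × 1/4 = 1 + 3 + 2 = 6.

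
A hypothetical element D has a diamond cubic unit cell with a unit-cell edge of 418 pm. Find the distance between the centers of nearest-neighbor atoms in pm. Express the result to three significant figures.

181 pm

In a diamond cubic structure, nearest neighbors lie along the body diagonal with √3·a = 8r; the nearest-neighbor distance equals 2r = 0.4330·a.
d = 0.4330 × 418 = 181 pm.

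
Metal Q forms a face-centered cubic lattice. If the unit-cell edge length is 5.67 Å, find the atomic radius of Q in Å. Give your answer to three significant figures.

2.00 Å

In an FCC lattice, atoms touch along the face diagonal, so √2·a = 4r.
r = √2·a/4 = 1.4142 × 5.67 / 4 = 2.00 Å.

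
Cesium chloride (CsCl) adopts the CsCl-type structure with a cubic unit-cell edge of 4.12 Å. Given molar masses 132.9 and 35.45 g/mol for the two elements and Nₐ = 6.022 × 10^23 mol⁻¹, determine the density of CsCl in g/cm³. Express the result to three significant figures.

The CsCl-type structure contains Z = 1 formula unit per cell; M(CsCl) = 132.9 + 35.45 = 168.35 g/mol.
a³ = (4.120 × 10^-8 cm)³ = 6.993 × 10^-23 cm³.
ρ = 1 × 168.35 / (6.022 × 10²³ × 6.993 × 10^-23) = 3.997 g/cm³.

4.00 g/cm³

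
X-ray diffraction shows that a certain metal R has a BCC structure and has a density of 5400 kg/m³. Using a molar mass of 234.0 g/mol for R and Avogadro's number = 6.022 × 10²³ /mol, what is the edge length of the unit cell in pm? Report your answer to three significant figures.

With Z = 2 atoms per BCC cell, a³ = Z·M/(N_A·ρ) = 2 × 234.0 / (6.022 × 10²³ × 5.400 g/cm³) = 1.439 × 10^-22 cm³.
a = (1.439 × 10^-22)^(1/3) = 5.240 × 10^-8 cm = 524 pm.

524 pm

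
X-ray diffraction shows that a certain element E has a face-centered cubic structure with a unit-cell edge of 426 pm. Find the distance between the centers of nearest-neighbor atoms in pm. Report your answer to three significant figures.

In an FCC structure, atoms touch along the face diagonal, so √2·a = 4r; the nearest-neighbor distance equals 2r = 0.7071·a.
d = 0.7071 × 426 = 301 pm.

301 pm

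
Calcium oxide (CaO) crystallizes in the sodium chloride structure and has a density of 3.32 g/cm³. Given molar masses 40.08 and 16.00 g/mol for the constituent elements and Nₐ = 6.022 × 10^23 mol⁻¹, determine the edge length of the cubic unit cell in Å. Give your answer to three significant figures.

4.82 Å

M(CaO) = 56.08 g/mol; Z = 4 formula units per cell.
a³ = Z·M/(N_A·ρ) = 4 × 56.08 / (6.022 × 10²³ × 3.32) = 1.122 × 10^-22 cm³, so a = 4.823 × 10^-8 cm = 4.82 Å.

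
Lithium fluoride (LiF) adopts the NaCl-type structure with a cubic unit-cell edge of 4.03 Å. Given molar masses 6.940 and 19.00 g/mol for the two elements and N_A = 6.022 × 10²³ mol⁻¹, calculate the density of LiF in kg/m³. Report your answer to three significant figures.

2630 kg/m³

The NaCl-type structure contains Z = 4 formula units per cell; M(LiF) = 6.940 + 19.00 = 25.94 g/mol.
a³ = (4.030 × 10^-8 cm)³ = 6.545 × 10^-23 cm³.
ρ = 4 × 25.94 / (6.022 × 10²³ × 6.545 × 10^-23) = 2.633 g/cm³ = 2630 kg/m³.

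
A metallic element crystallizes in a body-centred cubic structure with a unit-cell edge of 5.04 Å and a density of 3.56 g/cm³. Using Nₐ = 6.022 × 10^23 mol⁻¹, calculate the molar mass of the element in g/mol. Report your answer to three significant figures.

137 g/mol

A BCC cell has Z = 2 atoms; a = 5.040 × 10^-8 cm.
M = ρ·N_A·a³/Z = 3.56 × 6.022 × 10²³ × 1.280 × 10^-22 / 2 = 137 g/mol.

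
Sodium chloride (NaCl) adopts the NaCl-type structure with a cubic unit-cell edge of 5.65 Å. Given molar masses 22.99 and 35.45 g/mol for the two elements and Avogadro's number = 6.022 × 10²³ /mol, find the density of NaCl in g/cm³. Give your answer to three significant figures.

The NaCl-type structure contains Z = 4 formula units per cell; M(NaCl) = 22.99 + 35.45 = 58.44 g/mol.
a³ = (5.650 × 10^-8 cm)³ = 1.804 × 10^-22 cm³.
ρ = 4 × 58.44 / (6.022 × 10²³ × 1.804 × 10^-22) = 2.152 g/cm³.

2.15 g/cm³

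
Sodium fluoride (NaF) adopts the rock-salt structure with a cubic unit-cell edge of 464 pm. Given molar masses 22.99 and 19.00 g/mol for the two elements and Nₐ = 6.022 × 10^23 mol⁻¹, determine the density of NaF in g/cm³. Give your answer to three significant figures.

The rock-salt structure contains Z = 4 formula units per cell; M(NaF) = 22.99 + 19.00 = 41.99 g/mol.
a³ = (4.640 × 10^-8 cm)³ = 9.990 × 10^-23 cm³.
ρ = 4 × 41.99 / (6.022 × 10²³ × 9.990 × 10^-23) = 2.792 g/cm³.

2.79 g/cm³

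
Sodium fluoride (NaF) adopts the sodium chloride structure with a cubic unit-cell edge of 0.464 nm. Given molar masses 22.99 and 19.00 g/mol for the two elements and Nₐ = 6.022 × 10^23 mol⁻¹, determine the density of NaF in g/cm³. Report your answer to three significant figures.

The sodium chloride structure contains Z = 4 formula units per cell; M(NaF) = 22.99 + 19.00 = 41.99 g/mol.
a³ = (4.640 × 10^-8 cm)³ = 9.990 × 10^-23 cm³.
ρ = 4 × 41.99 / (6.022 × 10²³ × 9.990 × 10^-23) = 2.792 g/cm³.

2.79 g/cm³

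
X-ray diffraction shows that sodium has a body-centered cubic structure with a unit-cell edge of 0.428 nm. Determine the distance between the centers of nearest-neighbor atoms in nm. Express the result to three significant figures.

0.371 nm

In a BCC structure, atoms touch along the body diagonal, so √3·a = 4r; the nearest-neighbor distance equals 2r = 0.8660·a.
d = 0.8660 × 0.428 = 0.371 nm.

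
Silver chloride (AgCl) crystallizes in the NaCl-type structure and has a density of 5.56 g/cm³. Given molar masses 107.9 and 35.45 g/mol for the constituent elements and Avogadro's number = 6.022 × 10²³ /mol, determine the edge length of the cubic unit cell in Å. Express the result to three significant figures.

M(AgCl) = 143.35 g/mol; Z = 4 formula units per cell.
a³ = Z·M/(N_A·ρ) = 4 × 143.35 / (6.022 × 10²³ × 5.56) = 1.713 × 10^-22 cm³, so a = 5.553 × 10^-8 cm = 5.55 Å.

5.55 Å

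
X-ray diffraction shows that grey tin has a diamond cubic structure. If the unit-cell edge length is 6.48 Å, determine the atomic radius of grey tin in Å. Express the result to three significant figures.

In a diamond cubic lattice, nearest neighbors lie along the body diagonal with √3·a = 8r.
r = √3·a/8 = 1.7321 × 6.48 / 8 = 1.40 Å.

1.40 Å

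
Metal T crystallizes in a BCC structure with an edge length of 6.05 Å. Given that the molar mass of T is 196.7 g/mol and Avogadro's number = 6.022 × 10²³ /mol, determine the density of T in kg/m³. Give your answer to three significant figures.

2950 kg/m³

A BCC unit cell contains Z = 2 atoms.
Cell volume: a³ = (6.05 Å)³ = (6.050 × 10^-8 cm)³ = 2.214 × 10^-22 cm³.
ρ = Z·M/(N_A·a³) = 2 × 196.7 / (6.022 × 10²³ × 2.214 × 10^-22) = 2.950 g/cm³ = 2950 kg/m³.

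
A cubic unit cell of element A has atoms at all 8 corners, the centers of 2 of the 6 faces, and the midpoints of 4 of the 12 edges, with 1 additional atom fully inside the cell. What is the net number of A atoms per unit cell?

Corner atoms are shared by 8 cells (1/8 each), face atoms by 2 (1/2 each), edge atoms by 4 (1/4 each), interior atoms are unshared.
Net atoms = 8 × 1/8 + 2 × 1/2 + 4 × 1/4 + 1 = 1 + 1 + 1 + 1 = 4.

4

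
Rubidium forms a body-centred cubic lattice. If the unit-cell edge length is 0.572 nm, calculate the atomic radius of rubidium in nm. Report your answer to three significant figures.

In a BCC lattice, atoms touch along the body diagonal, so √3·a = 4r.
r = √3·a/4 = 1.7321 × 0.572 / 4 = 0.248 nm.

0.248 nm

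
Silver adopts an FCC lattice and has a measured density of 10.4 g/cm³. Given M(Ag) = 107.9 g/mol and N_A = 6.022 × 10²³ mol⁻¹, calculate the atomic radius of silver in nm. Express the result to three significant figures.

For an FCC cell (Z = 4), a³ = Z·M/(N_A·ρ) = 4 × 107.9 / (6.022 × 10²³ × 10.40) = 6.891 × 10^-23 cm³, so a = 4.100 × 10^-8 cm = 0.4100 nm.
Atoms touch along the face diagonal, so √2·a = 4r, so r = 0.3536 × a = 0.145 nm.

0.145 nm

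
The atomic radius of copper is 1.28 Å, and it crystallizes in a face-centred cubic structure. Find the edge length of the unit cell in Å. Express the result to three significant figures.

In an FCC lattice, atoms touch along the face diagonal, so √2·a = 4r.
a = 4r/√2 = 4 × 1.28 / 1.4142 = 3.62 Å.

3.62 Å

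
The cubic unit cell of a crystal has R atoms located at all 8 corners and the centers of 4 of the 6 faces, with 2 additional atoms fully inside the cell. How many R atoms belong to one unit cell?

Corner atoms are shared by 8 cells (1/8 each), face atoms by 2 (1/2 each), interior atoms are unshared.
Net atoms = 8 × 1/8 + 4 × 1/2 + 2 = 1 + 2 + 2 = 5.

5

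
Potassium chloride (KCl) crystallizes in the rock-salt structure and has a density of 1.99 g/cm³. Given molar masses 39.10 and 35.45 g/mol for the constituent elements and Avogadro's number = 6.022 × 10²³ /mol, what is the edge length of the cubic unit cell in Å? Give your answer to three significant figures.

M(KCl) = 74.55 g/mol; Z = 4 formula units per cell.
a³ = Z·M/(N_A·ρ) = 4 × 74.55 / (6.022 × 10²³ × 1.99) = 2.488 × 10^-22 cm³, so a = 6.290 × 10^-8 cm = 6.29 Å.

6.29 Å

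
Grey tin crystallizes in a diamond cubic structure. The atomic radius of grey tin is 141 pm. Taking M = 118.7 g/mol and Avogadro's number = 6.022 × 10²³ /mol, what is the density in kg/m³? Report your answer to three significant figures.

In a diamond cubic lattice, nearest neighbors lie along the body diagonal with √3·a = 8r, giving a = 651.3 pm = 6.513 × 10^-8 cm.
With Z = 8, ρ = Z·M/(N_A·a³) = 8 × 118.7 / (6.022 × 10²³ × 2.762 × 10^-22) = 5.709 g/cm³ = 5710 kg/m³.

5710 kg/m³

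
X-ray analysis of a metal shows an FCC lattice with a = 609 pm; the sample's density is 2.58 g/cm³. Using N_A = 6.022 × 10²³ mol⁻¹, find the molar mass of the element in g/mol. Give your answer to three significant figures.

87.7 g/mol

An FCC cell has Z = 4 atoms; a = 6.090 × 10^-8 cm.
M = ρ·N_A·a³/Z = 2.58 × 6.022 × 10²³ × 2.259 × 10^-22 / 4 = 87.7 g/mol.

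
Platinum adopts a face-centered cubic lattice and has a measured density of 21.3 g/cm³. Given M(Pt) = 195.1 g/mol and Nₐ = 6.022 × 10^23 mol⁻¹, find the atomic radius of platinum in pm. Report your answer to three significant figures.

139 pm

For an FCC cell (Z = 4), a³ = Z·M/(N_A·ρ) = 4 × 195.1 / (6.022 × 10²³ × 21.30) = 6.084 × 10^-23 cm³, so a = 3.933 × 10^-8 cm = 393.3 pm.
Atoms touch along the face diagonal, so √2·a = 4r, so r = 0.3536 × a = 139 pm.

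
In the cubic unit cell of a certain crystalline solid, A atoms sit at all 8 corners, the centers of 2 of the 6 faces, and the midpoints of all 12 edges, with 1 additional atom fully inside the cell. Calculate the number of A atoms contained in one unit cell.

6

Corner atoms are shared by 8 cells (1/8 each), face atoms by 2 (1/2 each), edge atoms by 4 (1/4 each), interior atoms are unshared.
Net atoms = 8 × 1/8 + 2 × 1/2 + 12 × 1/4 + 1 = 1 + 1 + 3 + 1 = 6.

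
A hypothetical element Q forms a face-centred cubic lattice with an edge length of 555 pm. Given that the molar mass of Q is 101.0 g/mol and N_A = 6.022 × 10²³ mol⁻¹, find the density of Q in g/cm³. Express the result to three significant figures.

An FCC unit cell contains Z = 4 atoms.
Cell volume: a³ = (555 pm)³ = (5.550 × 10^-8 cm)³ = 1.710 × 10^-22 cm³.
ρ = Z·M/(N_A·a³) = 4 × 101.0 / (6.022 × 10²³ × 1.710 × 10^-22) = 3.924 g/cm³.

3.92 g/cm³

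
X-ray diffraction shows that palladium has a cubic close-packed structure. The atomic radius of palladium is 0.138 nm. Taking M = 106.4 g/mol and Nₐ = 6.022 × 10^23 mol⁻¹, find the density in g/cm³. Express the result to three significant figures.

11.9 g/cm³

In an FCC lattice, atoms touch along the face diagonal, so √2·a = 4r, giving a = 0.3903 nm = 3.903 × 10^-8 cm.
With Z = 4, ρ = Z·M/(N_A·a³) = 4 × 106.4 / (6.022 × 10²³ × 5.947 × 10^-23) = 11.88 g/cm³.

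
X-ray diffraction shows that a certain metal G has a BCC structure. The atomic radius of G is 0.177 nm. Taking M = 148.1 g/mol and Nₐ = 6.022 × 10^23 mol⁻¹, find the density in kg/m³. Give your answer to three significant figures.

7200 kg/m³

In a BCC lattice, atoms touch along the body diagonal, so √3·a = 4r, giving a = 0.4088 nm = 4.088 × 10^-8 cm.
With Z = 2, ρ = Z·M/(N_A·a³) = 2 × 148.1 / (6.022 × 10²³ × 6.830 × 10^-23) = 7.202 g/cm³ = 7200 kg/m³.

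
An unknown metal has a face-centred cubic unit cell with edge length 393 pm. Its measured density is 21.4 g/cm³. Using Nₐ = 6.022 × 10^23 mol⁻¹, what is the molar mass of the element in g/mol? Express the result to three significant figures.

196 g/mol

An FCC cell has Z = 4 atoms; a = 3.930 × 10^-8 cm.
M = ρ·N_A·a³/Z = 21.4 × 6.022 × 10²³ × 6.070 × 10^-23 / 4 = 196 g/mol.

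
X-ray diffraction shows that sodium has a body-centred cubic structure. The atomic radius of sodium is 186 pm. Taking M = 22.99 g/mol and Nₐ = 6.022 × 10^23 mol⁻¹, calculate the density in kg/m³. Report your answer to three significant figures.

In a BCC lattice, atoms touch along the body diagonal, so √3·a = 4r, giving a = 429.5 pm = 4.295 × 10^-8 cm.
With Z = 2, ρ = Z·M/(N_A·a³) = 2 × 22.99 / (6.022 × 10²³ × 7.926 × 10^-23) = 0.9634 g/cm³ = 963 kg/m³.

963 kg/m³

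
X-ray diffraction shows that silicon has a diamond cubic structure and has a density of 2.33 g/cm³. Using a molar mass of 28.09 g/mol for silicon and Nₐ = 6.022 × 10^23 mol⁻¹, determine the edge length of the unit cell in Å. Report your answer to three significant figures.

With Z = 8 atoms per diamond cubic cell, a³ = Z·M/(N_A·ρ) = 8 × 28.09 / (6.022 × 10²³ × 2.330 g/cm³) = 1.602 × 10^-22 cm³.
a = (1.602 × 10^-22)^(1/3) = 5.431 × 10^-8 cm = 5.43 Å.

5.43 Å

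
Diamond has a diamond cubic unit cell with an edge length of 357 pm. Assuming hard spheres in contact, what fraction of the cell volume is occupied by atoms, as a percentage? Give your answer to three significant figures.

34.0%

In a diamond cubic lattice nearest neighbors lie along the body diagonal with √3·a = 8r, so r = 0.2165a = 77.29 pm.
Packing fraction = Z·(4/3)πr³ / a³ = 8 × (4/3)π × (77.29)³ / (357)³ = 0.3401 = 34.0%.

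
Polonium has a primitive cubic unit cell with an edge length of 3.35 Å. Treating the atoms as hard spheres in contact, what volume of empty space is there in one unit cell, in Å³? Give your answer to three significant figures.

17.9 Å³

In a simple cubic lattice atoms touch along the cell edge, so a = 2r, so r = 0.5000a = 1.675 Å.
V_cell = a³ = 37.60 Å³; V_atoms = 1 × (4/3)πr³ = 19.68 Å³.
Empty space = 37.60 − 19.68 = 17.9 Å³.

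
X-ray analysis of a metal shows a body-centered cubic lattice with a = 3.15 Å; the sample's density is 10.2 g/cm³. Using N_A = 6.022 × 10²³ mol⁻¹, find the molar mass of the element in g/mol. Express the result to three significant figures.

96.0 g/mol

A BCC cell has Z = 2 atoms; a = 3.150 × 10^-8 cm.
M = ρ·N_A·a³/Z = 10.2 × 6.022 × 10²³ × 3.126 × 10^-23 / 2 = 96.0 g/mol.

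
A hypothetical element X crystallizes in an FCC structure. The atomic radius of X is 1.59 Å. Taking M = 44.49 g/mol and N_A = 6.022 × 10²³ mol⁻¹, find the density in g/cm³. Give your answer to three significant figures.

3.25 g/cm³

In an FCC lattice, atoms touch along the face diagonal, so √2·a = 4r, giving a = 4.497 Å = 4.497 × 10^-8 cm.
With Z = 4, ρ = Z·M/(N_A·a³) = 4 × 44.49 / (6.022 × 10²³ × 9.095 × 10^-23) = 3.249 g/cm³.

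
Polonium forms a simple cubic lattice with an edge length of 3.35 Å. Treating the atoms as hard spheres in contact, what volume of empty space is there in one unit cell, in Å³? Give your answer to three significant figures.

17.9 Å³

In a simple cubic lattice atoms touch along the cell edge, so a = 2r, so r = 0.5000a = 1.675 Å.
V_cell = a³ = 37.60 Å³; V_atoms = 1 × (4/3)πr³ = 19.68 Å³.
Empty space = 37.60 − 19.68 = 17.9 Å³.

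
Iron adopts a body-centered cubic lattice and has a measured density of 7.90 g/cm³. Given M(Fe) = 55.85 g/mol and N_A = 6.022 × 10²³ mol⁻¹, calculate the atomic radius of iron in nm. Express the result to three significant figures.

For a BCC cell (Z = 2), a³ = Z·M/(N_A·ρ) = 2 × 55.85 / (6.022 × 10²³ × 7.900) = 2.348 × 10^-23 cm³, so a = 2.863 × 10^-8 cm = 0.2863 nm.
Atoms touch along the body diagonal, so √3·a = 4r, so r = 0.4330 × a = 0.124 nm.

0.124 nm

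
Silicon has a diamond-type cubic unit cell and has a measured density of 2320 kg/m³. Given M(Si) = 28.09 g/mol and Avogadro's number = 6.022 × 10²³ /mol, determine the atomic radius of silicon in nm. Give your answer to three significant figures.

For a diamond cubic cell (Z = 8), a³ = Z·M/(N_A·ρ) = 8 × 28.09 / (6.022 × 10²³ × 2.320) = 1.608 × 10^-22 cm³, so a = 5.438 × 10^-8 cm = 0.5438 nm.
Nearest neighbors lie along the body diagonal with √3·a = 8r, so r = 0.2165 × a = 0.118 nm.

0.118 nm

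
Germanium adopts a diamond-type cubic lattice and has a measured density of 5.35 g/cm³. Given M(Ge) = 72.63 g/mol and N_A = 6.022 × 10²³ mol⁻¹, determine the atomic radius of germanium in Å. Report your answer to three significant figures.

1.22 Å

For a diamond cubic cell (Z = 8), a³ = Z·M/(N_A·ρ) = 8 × 72.63 / (6.022 × 10²³ × 5.350) = 1.803 × 10^-22 cm³, so a = 5.650 × 10^-8 cm = 5.650 Å.
Nearest neighbors lie along the body diagonal with √3·a = 8r, so r = 0.2165 × a = 1.22 Å.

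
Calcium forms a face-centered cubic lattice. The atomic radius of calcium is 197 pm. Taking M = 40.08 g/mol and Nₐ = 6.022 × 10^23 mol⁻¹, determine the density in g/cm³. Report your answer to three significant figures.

1.54 g/cm³

In an FCC lattice, atoms touch along the face diagonal, so √2·a = 4r, giving a = 557.2 pm = 5.572 × 10^-8 cm.
With Z = 4, ρ = Z·M/(N_A·a³) = 4 × 40.08 / (6.022 × 10²³ × 1.730 × 10^-22) = 1.539 g/cm³.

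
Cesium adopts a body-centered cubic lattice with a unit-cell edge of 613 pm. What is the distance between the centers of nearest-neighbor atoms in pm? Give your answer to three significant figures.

531 pm

In a BCC structure, atoms touch along the body diagonal, so √3·a = 4r; the nearest-neighbor distance equals 2r = 0.8660·a.
d = 0.8660 × 613 = 531 pm.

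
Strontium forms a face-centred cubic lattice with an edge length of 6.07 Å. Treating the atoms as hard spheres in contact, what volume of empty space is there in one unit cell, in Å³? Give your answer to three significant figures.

58.0 Å³

In an FCC lattice atoms touch along the face diagonal, so √2·a = 4r, so r = 0.3536a = 2.146 Å.
V_cell = a³ = 223.6 Å³; V_atoms = 4 × (4/3)πr³ = 165.6 Å³.
Empty space = 223.6 − 165.6 = 58.0 Å³.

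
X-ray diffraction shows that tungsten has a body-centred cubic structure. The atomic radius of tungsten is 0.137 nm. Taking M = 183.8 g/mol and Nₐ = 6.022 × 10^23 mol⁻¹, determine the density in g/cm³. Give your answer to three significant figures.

In a BCC lattice, atoms touch along the body diagonal, so √3·a = 4r, giving a = 0.3164 nm = 3.164 × 10^-8 cm.
With Z = 2, ρ = Z·M/(N_A·a³) = 2 × 183.8 / (6.022 × 10²³ × 3.167 × 10^-23) = 19.27 g/cm³.

19.3 g/cm³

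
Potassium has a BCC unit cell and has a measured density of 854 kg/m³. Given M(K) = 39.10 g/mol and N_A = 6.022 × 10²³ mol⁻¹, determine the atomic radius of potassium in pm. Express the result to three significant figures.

231 pm

For a BCC cell (Z = 2), a³ = Z·M/(N_A·ρ) = 2 × 39.10 / (6.022 × 10²³ × 0.8540) = 1.521 × 10^-22 cm³, so a = 5.337 × 10^-8 cm = 533.7 pm.
Atoms touch along the body diagonal, so √3·a = 4r, so r = 0.4330 × a = 231 pm.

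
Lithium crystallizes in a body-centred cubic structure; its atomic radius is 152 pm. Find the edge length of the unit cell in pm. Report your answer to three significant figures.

351 pm

In a BCC lattice, atoms touch along the body diagonal, so √3·a = 4r.
a = 4r/√3 = 4 × 152 / 1.7321 = 351 pm.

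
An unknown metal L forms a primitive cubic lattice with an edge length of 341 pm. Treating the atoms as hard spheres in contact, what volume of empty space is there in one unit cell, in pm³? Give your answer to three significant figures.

1.89 × 10^7 pm³

In a simple cubic lattice atoms touch along the cell edge, so a = 2r, so r = 0.5000a = 170.5 pm.
V_cell = a³ = 3.965 × 10^7 pm³; V_atoms = 1 × (4/3)πr³ = 2.076 × 10^7 pm³.
Empty space = 3.965 × 10^7 − 2.076 × 10^7 = 1.89 × 10^7 pm³.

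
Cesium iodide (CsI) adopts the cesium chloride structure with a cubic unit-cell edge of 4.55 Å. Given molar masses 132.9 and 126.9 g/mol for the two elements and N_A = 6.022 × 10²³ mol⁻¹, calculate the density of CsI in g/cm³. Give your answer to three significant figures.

The cesium chloride structure contains Z = 1 formula unit per cell; M(CsI) = 132.9 + 126.9 = 259.8 g/mol.
a³ = (4.550 × 10^-8 cm)³ = 9.420 × 10^-23 cm³.
ρ = 1 × 259.8 / (6.022 × 10²³ × 9.420 × 10^-23) = 4.580 g/cm³.

4.58 g/cm³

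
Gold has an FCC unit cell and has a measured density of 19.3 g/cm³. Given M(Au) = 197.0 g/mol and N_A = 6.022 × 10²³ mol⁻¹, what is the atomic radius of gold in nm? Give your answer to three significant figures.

For an FCC cell (Z = 4), a³ = Z·M/(N_A·ρ) = 4 × 197.0 / (6.022 × 10²³ × 19.30) = 6.780 × 10^-23 cm³, so a = 4.078 × 10^-8 cm = 0.4078 nm.
Atoms touch along the face diagonal, so √2·a = 4r, so r = 0.3536 × a = 0.144 nm.

0.144 nm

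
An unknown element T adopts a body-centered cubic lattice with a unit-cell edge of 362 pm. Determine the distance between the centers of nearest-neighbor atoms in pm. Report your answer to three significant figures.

In a BCC structure, atoms touch along the body diagonal, so √3·a = 4r; the nearest-neighbor distance equals 2r = 0.8660·a.
d = 0.8660 × 362 = 314 pm.

314 pm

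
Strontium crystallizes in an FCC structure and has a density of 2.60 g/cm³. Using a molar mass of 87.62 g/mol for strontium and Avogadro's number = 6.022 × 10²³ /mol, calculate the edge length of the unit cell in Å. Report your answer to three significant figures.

6.07 Å

With Z = 4 atoms per FCC cell, a³ = Z·M/(N_A·ρ) = 4 × 87.62 / (6.022 × 10²³ × 2.600 g/cm³) = 2.238 × 10^-22 cm³.
a = (2.238 × 10^-22)^(1/3) = 6.072 × 10^-8 cm = 6.07 Å.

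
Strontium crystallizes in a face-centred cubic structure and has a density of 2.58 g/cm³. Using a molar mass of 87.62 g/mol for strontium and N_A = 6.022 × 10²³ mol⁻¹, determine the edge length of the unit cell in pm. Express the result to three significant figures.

With Z = 4 atoms per FCC cell, a³ = Z·M/(N_A·ρ) = 4 × 87.62 / (6.022 × 10²³ × 2.580 g/cm³) = 2.256 × 10^-22 cm³.
a = (2.256 × 10^-22)^(1/3) = 6.087 × 10^-8 cm = 609 pm.

609 pm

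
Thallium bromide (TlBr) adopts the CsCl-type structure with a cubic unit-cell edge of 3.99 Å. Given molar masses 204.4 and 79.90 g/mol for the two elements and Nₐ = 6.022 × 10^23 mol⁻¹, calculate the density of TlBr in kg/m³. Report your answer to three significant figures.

The CsCl-type structure contains Z = 1 formula unit per cell; M(TlBr) = 204.4 + 79.90 = 284.3 g/mol.
a³ = (3.990 × 10^-8 cm)³ = 6.352 × 10^-23 cm³.
ρ = 1 × 284.3 / (6.022 × 10²³ × 6.352 × 10^-23) = 7.432 g/cm³ = 7430 kg/m³.

7430 kg/m³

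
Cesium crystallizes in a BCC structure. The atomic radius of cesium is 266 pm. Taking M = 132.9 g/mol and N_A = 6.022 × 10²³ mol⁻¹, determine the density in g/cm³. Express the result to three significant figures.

In a BCC lattice, atoms touch along the body diagonal, so √3·a = 4r, giving a = 614.3 pm = 6.143 × 10^-8 cm.
With Z = 2, ρ = Z·M/(N_A·a³) = 2 × 132.9 / (6.022 × 10²³ × 2.318 × 10^-22) = 1.904 g/cm³.

1.90 g/cm³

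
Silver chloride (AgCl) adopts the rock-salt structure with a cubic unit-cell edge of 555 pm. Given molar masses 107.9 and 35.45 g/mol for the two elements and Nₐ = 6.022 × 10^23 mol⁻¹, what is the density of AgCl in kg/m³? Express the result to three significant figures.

5570 kg/m³

The rock-salt structure contains Z = 4 formula units per cell; M(AgCl) = 107.9 + 35.45 = 143.35 g/mol.
a³ = (5.550 × 10^-8 cm)³ = 1.710 × 10^-22 cm³.
ρ = 4 × 143.35 / (6.022 × 10²³ × 1.710 × 10^-22) = 5.570 g/cm³ = 5570 kg/m³.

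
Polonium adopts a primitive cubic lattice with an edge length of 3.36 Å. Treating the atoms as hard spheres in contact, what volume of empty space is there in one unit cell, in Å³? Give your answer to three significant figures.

In a simple cubic lattice atoms touch along the cell edge, so a = 2r, so r = 0.5000a = 1.680 Å.
V_cell = a³ = 37.93 Å³; V_atoms = 1 × (4/3)πr³ = 19.86 Å³.
Empty space = 37.93 − 19.86 = 18.1 Å³.

18.1 Å³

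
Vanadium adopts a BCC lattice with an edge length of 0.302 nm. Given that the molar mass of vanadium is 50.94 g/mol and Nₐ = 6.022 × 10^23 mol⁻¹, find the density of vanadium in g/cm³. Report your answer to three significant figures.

A BCC unit cell contains Z = 2 atoms.
Cell volume: a³ = (0.302 nm)³ = (3.020 × 10^-8 cm)³ = 2.754 × 10^-23 cm³.
ρ = Z·M/(N_A·a³) = 2 × 50.94 / (6.022 × 10²³ × 2.754 × 10^-23) = 6.142 g/cm³.

6.14 g/cm³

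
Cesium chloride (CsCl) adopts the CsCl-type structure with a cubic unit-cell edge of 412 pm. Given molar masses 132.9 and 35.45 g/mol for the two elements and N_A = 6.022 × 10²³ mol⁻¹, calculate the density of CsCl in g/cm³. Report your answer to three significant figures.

4.00 g/cm³

The CsCl-type structure contains Z = 1 formula unit per cell; M(CsCl) = 132.9 + 35.45 = 168.35 g/mol.
a³ = (4.120 × 10^-8 cm)³ = 6.993 × 10^-23 cm³.
ρ = 1 × 168.35 / (6.022 × 10²³ × 6.993 × 10^-23) = 3.997 g/cm³.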